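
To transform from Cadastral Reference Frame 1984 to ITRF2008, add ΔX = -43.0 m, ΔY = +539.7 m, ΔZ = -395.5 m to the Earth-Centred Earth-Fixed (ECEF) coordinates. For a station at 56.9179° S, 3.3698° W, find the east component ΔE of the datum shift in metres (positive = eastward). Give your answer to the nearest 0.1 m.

ΔE = 536.2 m

At φ = -56.9179°, λ = -3.3698°: sin φ = -0.837889, cos φ = 0.545840, sin λ = -0.058780, cos λ = 0.998271.
ΔE = −sin λ·ΔX + cos λ·ΔY = −(-0.058780)·(-43.0) + (0.998271)·(539.7) = 536.24 m.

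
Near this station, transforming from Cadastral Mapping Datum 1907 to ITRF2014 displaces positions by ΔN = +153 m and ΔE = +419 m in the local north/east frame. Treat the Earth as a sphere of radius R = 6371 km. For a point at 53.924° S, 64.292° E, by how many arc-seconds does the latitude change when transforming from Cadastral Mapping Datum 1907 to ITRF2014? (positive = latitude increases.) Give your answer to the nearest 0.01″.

On a sphere of radius R, 1 rad of latitude = R, so Δφ = ΔN / R = 153.0 / 6371000 = 2.4015e-05 rad = 4.953″.

Δφ = 4.95″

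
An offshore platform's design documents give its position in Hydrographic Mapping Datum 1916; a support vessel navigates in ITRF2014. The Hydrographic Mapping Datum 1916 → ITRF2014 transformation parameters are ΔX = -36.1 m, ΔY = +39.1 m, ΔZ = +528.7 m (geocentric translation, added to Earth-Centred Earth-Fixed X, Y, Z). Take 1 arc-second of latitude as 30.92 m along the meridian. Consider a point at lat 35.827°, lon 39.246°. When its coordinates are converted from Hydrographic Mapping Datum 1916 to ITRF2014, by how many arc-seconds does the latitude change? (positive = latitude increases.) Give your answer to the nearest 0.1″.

sin φ = 0.585340, cos φ = 0.810788, sin λ = 0.632651, cos λ = 0.774437.
North component: ΔN = −sin φ cos λ·ΔX − sin φ sin λ·ΔY + cos φ·ΔZ = −(0.585340)(0.774437)(-36.1) − (0.585340)(0.632651)(39.1) + (0.810788)(528.7) = 430.55 m.
1° of latitude spans 3600 × 30.92 = 111312 m, so Δφ = 430.55 / 111312 × 3600 = 13.925″.

Δφ = 13.9″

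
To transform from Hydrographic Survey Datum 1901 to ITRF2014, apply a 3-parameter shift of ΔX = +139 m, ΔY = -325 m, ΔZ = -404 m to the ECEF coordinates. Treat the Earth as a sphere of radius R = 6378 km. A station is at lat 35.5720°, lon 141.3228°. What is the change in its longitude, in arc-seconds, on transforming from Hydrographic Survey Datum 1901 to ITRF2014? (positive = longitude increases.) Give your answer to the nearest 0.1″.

Δλ = 6.6″

sin φ = 0.581726, cos φ = 0.813385, sin λ = 0.624932, cos λ = -0.780679.
East component: ΔE = −sin λ·ΔX + cos λ·ΔY = −(0.624932)(139) + (-0.780679)(-325) = 166.86 m.
1° of latitude spans πR/180 = 111317 m; at latitude φ, 1° of longitude spans that × cos φ = 90543.7 m, so Δλ = 166.86 / 90543.7 × 3600 = 6.634″.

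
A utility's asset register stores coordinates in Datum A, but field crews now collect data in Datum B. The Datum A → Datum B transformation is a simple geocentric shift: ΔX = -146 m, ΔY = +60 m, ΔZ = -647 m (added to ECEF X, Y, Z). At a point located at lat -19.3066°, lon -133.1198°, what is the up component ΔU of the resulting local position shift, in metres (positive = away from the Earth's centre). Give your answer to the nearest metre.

At φ = -19.3066°, λ = -133.1198°: sin φ = -0.330623, cos φ = 0.943763, sin λ = -0.729926, cos λ = -0.683526.
ΔU = cos φ cos λ·ΔX + cos φ sin λ·ΔY + sin φ·ΔZ = (0.943763)(-0.683526)(-146) + (0.943763)(-0.729926)(60) + (-0.330623)(-647) = 266.76 m.

ΔU = 267 m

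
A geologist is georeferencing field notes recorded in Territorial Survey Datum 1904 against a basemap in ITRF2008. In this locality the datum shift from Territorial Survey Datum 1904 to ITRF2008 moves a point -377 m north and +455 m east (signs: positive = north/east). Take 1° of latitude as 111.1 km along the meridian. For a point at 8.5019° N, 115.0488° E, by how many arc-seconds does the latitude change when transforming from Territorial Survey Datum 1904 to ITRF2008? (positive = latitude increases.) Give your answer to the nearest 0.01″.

Δφ = -12.22″

1° of latitude = 111.1 km, so Δφ = -377.0 / 111100 = -0.0033933° = -12.216″.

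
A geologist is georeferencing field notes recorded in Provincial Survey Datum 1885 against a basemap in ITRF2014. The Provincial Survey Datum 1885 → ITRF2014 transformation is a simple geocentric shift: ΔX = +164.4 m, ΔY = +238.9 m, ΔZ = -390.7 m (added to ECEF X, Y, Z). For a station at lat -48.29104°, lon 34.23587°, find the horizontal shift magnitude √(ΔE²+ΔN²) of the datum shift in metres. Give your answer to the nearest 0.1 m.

The local east axis at (φ, λ) is (−sin λ, cos λ, 0), so ΔE = −sin(34.23587°)·164.4 + cos(34.23587°)·238.9 = 105.01 m.
The local north axis is (−sin φ cos λ, −sin φ sin λ, cos φ), giving ΔN = 101.465 + 100.338 − 259.951 = -58.15 m.
Horizontal magnitude = √(ΔE² + ΔN²) = √(105.01² + (-58.15)²) = 120.04 m.

120.0 m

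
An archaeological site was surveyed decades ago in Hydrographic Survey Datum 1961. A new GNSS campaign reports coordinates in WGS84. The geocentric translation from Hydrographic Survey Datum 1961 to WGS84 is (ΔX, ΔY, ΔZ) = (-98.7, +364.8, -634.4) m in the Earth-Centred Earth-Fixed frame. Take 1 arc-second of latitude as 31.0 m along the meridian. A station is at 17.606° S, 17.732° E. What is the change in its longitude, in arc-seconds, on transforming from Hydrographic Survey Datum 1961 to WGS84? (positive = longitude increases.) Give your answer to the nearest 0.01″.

sin φ = -0.302470, cos φ = 0.953159, sin λ = 0.304565, cos λ = 0.952492.
East component: ΔE = −sin λ·ΔX + cos λ·ΔY = −(0.304565)(-98.7) + (0.952492)(364.8) = 377.53 m.
1° of latitude spans 3600 × 31.00 = 111600 m; at latitude φ, 1° of longitude spans that × cos φ = 106372.5 m, so Δλ = 377.53 / 106372.5 × 3600 = 12.777″.

Δλ = 12.78″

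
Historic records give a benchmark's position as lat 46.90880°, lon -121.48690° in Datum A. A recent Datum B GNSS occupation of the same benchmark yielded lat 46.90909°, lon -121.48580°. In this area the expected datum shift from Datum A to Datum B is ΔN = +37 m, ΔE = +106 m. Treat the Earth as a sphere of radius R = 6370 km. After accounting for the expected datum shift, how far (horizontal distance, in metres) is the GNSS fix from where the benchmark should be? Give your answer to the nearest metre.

23 m

Observed coordinate differences: Δφ = +0.00029°, Δλ = +0.00110°.
Converting to metres (1° lat = 111177 m, cos φ = 0.683162): observed ΔN = 32.2 m, observed ΔE = 83.5 m.
Subtracting the expected shift leaves a residual of 32.2 − (37) = -4.8 m north and 83.5 − (106) = -22.5 m east.
Residual distance = √((-4.8)² + (-22.5)²) = 23.0 m.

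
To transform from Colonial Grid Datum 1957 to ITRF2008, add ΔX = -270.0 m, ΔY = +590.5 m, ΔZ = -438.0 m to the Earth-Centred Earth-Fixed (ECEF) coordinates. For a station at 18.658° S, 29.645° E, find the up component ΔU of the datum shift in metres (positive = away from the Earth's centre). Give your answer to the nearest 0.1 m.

ΔU = 194.5 m

At φ = -18.658°, λ = 29.645°: sin φ = -0.319919, cos φ = 0.947445, sin λ = 0.494625, cos λ = 0.869107.
ΔU = cos φ cos λ·ΔX + cos φ sin λ·ΔY + sin φ·ΔZ = (0.947445)(0.869107)(-270.0) + (0.947445)(0.494625)(590.5) + (-0.319919)(-438.0) = 194.52 m.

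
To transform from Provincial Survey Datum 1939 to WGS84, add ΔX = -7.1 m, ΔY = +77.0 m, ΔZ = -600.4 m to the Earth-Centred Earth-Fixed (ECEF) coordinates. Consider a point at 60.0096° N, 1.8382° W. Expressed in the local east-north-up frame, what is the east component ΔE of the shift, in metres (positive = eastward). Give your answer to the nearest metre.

ΔE = 77 m

At φ = 60.0096°, λ = -1.8382°: sin φ = 0.866109, cos φ = 0.499855, sin λ = -0.032077, cos λ = 0.999485.
ΔE = −sin λ·ΔX + cos λ·ΔY = −(-0.032077)·(-7.1) + (0.999485)·(77.0) = 76.73 m.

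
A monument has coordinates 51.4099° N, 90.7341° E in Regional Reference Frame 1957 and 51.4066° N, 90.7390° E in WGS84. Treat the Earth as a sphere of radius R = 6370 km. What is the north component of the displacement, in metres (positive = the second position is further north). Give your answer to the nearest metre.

Δφ = 51.4066° − 51.4099° = -0.0033°; Δλ = 90.7390° − 90.7341° = +0.0049°.
1° along a meridian = πR/180 = 111177 m.
ΔN = Δφ × 111177 = -366.9 m; ΔE = Δλ × 111177 × cos(51.4099°) = +0.0049 × 111177 × 0.623745 = 339.8 m.

ΔN = -367 m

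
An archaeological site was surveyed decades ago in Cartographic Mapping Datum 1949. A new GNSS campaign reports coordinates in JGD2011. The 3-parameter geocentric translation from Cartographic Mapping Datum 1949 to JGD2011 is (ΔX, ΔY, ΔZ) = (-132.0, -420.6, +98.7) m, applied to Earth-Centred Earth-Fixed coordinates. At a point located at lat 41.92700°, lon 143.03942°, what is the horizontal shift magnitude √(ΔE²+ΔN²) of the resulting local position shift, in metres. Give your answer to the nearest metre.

450 m

At φ = 41.92700°, λ = 143.03942°: sin φ = 0.668183, cos φ = 0.743997, sin λ = 0.601265, cos λ = -0.799049.
ΔE = −sin λ·ΔX + cos λ·ΔY = −(0.601265)·(-132.0) + (-0.799049)·(-420.6) = 415.45 m.
ΔN = −sin φ cos λ·ΔX − sin φ sin λ·ΔY + cos φ·ΔZ = −(0.668183)(-0.799049)(-132.0) − (0.668183)(0.601265)(-420.6) + (0.743997)(98.7) = 171.93 m.
Horizontal magnitude = √(ΔE² + ΔN²) = √(415.45² + 171.93²) = 449.62 m.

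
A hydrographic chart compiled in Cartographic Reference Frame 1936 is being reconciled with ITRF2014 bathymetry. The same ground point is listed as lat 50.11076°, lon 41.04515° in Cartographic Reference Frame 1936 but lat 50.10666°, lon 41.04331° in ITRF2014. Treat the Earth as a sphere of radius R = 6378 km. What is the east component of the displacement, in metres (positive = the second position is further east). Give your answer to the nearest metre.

ΔE = -131 m

Δφ = 50.10666° − 50.11076° = -0.00410°; Δλ = 41.04331° − 41.04515° = -0.00184°.
1° along a meridian = πR/180 = 111317 m.
ΔN = Δφ × 111317 = -456.4 m; ΔE = Δλ × 111317 × cos(50.11076°) = -0.00184 × 111317 × 0.641306 = -131.4 m.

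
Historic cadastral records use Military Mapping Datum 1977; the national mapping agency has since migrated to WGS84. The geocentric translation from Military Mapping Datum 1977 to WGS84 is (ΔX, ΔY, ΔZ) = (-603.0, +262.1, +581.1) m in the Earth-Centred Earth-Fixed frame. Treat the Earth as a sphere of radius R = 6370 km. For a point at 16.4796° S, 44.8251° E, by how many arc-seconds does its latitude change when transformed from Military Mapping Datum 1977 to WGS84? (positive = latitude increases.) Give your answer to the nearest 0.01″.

sin φ = -0.283674, cos φ = 0.958921, sin λ = 0.704945, cos λ = 0.709262.
North component: ΔN = −sin φ cos λ·ΔX − sin φ sin λ·ΔY + cos φ·ΔZ = −(-0.283674)(0.709262)(-603.0) − (-0.283674)(0.704945)(262.1) + (0.958921)(581.1) = 488.32 m.
1° of latitude spans πR/180 = 111177 m, so Δφ = 488.32 / 111177 × 3600 = 15.812″.

Δφ = 15.81″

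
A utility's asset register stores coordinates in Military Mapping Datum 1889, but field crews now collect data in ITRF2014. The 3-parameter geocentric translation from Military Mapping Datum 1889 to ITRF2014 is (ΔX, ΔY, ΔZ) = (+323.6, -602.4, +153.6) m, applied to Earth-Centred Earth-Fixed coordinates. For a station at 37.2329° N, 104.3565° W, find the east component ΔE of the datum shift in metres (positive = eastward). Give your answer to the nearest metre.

At φ = 37.2329°, λ = -104.3565°: sin φ = 0.605056, cos φ = 0.796183, sin λ = -0.968772, cos λ = -0.247954.
ΔE = −sin λ·ΔX + cos λ·ΔY = −(-0.968772)·(323.6) + (-0.247954)·(-602.4) = 462.86 m.

ΔE = 463 m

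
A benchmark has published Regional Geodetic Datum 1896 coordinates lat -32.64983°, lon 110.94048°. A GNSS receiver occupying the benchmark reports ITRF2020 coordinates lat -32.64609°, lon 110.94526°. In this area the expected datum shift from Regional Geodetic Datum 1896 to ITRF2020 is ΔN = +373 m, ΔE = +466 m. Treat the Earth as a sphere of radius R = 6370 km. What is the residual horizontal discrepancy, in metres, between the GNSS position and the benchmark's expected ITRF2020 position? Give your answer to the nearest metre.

Observed coordinate differences: Δφ = +0.00374°, Δλ = +0.00478°.
Converting to metres (1° lat = 111177 m, cos φ = 0.841984): observed ΔN = 415.8 m, observed ΔE = 447.5 m.
Subtracting the expected shift leaves a residual of 415.8 − (373) = 42.8 m north and 447.5 − (466) = -18.5 m east.
Residual distance = √(42.8² + (-18.5)²) = 46.6 m.

47 m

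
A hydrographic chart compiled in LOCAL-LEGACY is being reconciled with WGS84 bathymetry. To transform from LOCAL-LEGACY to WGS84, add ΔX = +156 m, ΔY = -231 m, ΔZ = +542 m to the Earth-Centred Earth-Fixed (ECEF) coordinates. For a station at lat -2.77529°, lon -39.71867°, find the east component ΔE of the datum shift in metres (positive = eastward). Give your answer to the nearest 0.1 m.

ΔE = -78.0 m

At φ = -2.77529°, λ = -39.71867°: sin φ = -0.048419, cos φ = 0.998827, sin λ = -0.639018, cos λ = 0.769191.
ΔE = −sin λ·ΔX + cos λ·ΔY = −(-0.639018)·(156) + (0.769191)·(-231) = -78.00 m.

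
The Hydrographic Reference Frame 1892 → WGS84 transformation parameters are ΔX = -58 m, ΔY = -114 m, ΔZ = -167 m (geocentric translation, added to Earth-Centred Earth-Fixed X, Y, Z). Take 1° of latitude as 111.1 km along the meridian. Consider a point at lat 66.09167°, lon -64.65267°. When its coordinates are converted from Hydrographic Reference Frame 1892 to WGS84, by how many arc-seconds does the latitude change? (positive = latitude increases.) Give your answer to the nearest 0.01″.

sin φ = 0.914195, cos φ = 0.405275, sin λ = -0.903729, cos λ = 0.428105.
North component: ΔN = −sin φ cos λ·ΔX − sin φ sin λ·ΔY + cos φ·ΔZ = −(0.914195)(0.428105)(-58) − (0.914195)(-0.903729)(-114) + (0.405275)(-167) = -139.17 m.
1° of latitude spans 111100 m, so Δφ = -139.17 / 111100 × 3600 = -4.509″.

Δφ = -4.51″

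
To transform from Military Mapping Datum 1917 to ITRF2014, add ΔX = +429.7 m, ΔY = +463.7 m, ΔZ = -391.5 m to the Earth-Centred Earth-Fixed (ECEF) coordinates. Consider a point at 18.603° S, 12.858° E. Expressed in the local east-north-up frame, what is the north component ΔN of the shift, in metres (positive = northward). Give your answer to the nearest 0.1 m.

The local north axis is (−sin φ cos λ, −sin φ sin λ, cos φ), giving ΔN = 133.641 + 32.918 − 371.045 = -204.49 m.

ΔN = -204.5 m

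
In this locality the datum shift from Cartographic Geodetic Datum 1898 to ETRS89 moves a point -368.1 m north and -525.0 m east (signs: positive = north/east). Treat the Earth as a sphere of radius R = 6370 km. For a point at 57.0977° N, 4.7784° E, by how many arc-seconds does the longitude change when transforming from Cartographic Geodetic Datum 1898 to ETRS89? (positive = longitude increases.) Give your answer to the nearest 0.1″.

Δλ = -31.3″

At latitude 57.0977°, cos φ = 0.543208.
One radian of longitude at latitude φ spans R cos φ, so Δλ = ΔE / (R cos φ) = -525.0 / (6370000 × 0.543208) = -1.5172e-04 rad = -31.295″.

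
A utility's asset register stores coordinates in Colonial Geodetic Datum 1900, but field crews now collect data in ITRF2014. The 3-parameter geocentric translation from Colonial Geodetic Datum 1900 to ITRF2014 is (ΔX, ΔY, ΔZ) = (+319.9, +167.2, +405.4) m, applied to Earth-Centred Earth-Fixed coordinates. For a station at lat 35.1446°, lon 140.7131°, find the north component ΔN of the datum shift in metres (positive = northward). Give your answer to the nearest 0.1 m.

ΔN = 413.1 m

At φ = 35.1446°, λ = 140.7131°: sin φ = 0.575642, cos φ = 0.817702, sin λ = 0.633204, cos λ = -0.773985.
ΔN = −sin φ cos λ·ΔX − sin φ sin λ·ΔY + cos φ·ΔZ = −(0.575642)(-0.773985)(319.9) − (0.575642)(0.633204)(167.2) + (0.817702)(405.4) = 413.08 m.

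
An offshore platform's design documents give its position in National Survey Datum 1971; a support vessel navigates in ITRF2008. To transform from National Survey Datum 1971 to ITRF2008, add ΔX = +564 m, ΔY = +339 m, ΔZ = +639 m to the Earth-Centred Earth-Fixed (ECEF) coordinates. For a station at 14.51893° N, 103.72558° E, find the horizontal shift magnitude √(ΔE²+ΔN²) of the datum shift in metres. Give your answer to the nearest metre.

At φ = 14.51893°, λ = 103.72558°: sin φ = 0.250700, cos φ = 0.968065, sin λ = 0.971443, cos λ = -0.237272.
ΔE = −sin λ·ΔX + cos λ·ΔY = −(0.971443)·(564) + (-0.237272)·(339) = -628.33 m.
ΔN = −sin φ cos λ·ΔX − sin φ sin λ·ΔY + cos φ·ΔZ = −(0.250700)(-0.237272)(564) − (0.250700)(0.971443)(339) + (0.968065)(639) = 569.58 m.
Horizontal magnitude = √(ΔE² + ΔN²) = √((-628.33)² + 569.58²) = 848.07 m.

848 m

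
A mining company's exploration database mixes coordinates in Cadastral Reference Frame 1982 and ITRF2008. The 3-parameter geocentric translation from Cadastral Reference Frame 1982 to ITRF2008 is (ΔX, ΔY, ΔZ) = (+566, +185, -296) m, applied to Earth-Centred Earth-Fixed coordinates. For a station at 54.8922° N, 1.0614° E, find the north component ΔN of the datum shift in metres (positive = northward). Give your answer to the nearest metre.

ΔN = -636 m

At φ = 54.8922°, λ = 1.0614°: sin φ = 0.818071, cos φ = 0.575117, sin λ = 0.018524, cos λ = 0.999828.
ΔN = −sin φ cos λ·ΔX − sin φ sin λ·ΔY + cos φ·ΔZ = −(0.818071)(0.999828)(566) − (0.818071)(0.018524)(185) + (0.575117)(-296) = -635.99 m.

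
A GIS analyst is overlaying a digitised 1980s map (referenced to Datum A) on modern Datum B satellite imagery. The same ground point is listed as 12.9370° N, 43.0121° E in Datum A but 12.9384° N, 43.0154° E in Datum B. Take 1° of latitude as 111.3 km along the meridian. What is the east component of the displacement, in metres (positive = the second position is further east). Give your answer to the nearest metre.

Δφ = 12.9384° − 12.9370° = +0.0014°; Δλ = 43.0154° − 43.0121° = +0.0033°.
ΔN = Δφ × 111300 = 155.8 m; ΔE = Δλ × 111300 × cos(12.9370°) = +0.0033 × 111300 × 0.974617 = 358.0 m.

ΔE = 358 m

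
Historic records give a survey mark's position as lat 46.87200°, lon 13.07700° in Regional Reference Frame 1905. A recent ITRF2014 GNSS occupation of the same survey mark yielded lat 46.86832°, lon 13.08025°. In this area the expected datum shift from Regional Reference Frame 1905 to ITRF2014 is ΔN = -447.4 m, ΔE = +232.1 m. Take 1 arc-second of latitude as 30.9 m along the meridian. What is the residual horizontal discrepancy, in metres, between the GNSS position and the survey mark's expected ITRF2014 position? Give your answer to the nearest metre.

41 m

Observed coordinate differences: Δφ = -0.00368°, Δλ = +0.00325°.
Converting to metres (1° lat = 111240 m, cos φ = 0.683631): observed ΔN = -409.4 m, observed ΔE = 247.2 m.
Subtracting the expected shift leaves a residual of -409.4 − (-447.4) = 38.0 m north and 247.2 − (232.1) = 15.1 m east.
Residual distance = √(38.0² + 15.1²) = 40.9 m.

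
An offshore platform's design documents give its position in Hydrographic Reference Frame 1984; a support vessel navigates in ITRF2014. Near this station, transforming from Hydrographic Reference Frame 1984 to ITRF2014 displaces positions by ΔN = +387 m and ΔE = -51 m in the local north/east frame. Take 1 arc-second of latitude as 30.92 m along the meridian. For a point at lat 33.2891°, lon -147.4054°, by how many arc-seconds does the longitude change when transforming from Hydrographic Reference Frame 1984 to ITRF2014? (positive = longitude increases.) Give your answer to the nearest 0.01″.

At latitude 33.2891°, cos φ = 0.835912.
1″ of longitude at this latitude = 30.92 × cos φ = 25.8464 m, so Δλ = -51.0 / 25.8464 = -1.973″.

Δλ = -1.97″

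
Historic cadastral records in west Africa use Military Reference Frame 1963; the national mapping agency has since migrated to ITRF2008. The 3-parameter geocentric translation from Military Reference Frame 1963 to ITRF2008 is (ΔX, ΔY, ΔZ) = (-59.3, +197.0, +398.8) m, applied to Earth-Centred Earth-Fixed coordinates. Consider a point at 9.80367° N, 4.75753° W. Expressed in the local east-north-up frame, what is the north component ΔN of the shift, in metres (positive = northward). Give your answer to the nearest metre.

ΔN = 406 m

At φ = 9.80367°, λ = -4.75753°: sin φ = 0.170273, cos φ = 0.985397, sin λ = -0.082939, cos λ = 0.996555.
ΔN = −sin φ cos λ·ΔX − sin φ sin λ·ΔY + cos φ·ΔZ = −(0.170273)(0.996555)(-59.3) − (0.170273)(-0.082939)(197.0) + (0.985397)(398.8) = 405.82 m.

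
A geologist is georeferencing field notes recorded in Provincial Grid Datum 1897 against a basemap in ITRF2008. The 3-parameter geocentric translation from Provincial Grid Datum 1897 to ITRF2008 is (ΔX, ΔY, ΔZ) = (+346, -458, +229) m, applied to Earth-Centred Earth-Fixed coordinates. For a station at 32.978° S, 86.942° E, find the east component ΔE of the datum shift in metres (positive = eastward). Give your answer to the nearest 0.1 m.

ΔE = -369.9 m

The local east axis at (φ, λ) is (−sin λ, cos λ, 0), so ΔE = −sin(86.942°)·346 + cos(86.942°)·(-458) = -369.94 m.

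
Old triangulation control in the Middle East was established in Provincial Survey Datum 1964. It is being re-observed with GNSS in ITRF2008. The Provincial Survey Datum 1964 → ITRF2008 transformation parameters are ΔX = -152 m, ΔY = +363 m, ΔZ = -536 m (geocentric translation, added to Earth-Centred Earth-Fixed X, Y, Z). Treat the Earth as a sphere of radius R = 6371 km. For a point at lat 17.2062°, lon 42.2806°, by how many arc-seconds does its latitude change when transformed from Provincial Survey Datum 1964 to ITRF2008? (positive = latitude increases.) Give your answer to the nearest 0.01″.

Δφ = -17.84″

sin φ = 0.295811, cos φ = 0.955246, sin λ = 0.672762, cos λ = 0.739859.
North component: ΔN = −sin φ cos λ·ΔX − sin φ sin λ·ΔY + cos φ·ΔZ = −(0.295811)(0.739859)(-152) − (0.295811)(0.672762)(363) + (0.955246)(-536) = -550.99 m.
1° of latitude spans πR/180 = 111195 m, so Δφ = -550.99 / 111195 × 3600 = -17.839″.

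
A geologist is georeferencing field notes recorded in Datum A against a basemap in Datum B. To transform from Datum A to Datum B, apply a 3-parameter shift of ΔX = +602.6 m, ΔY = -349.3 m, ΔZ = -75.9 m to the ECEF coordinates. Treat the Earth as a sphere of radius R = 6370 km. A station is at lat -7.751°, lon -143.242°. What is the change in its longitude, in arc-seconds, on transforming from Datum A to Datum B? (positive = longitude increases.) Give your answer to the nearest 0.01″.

sin φ = -0.134868, cos φ = 0.990864, sin λ = -0.598436, cos λ = -0.801170.
East component: ΔE = −sin λ·ΔX + cos λ·ΔY = −(-0.598436)(602.6) + (-0.801170)(-349.3) = 640.47 m.
1° of latitude spans πR/180 = 111177 m; at latitude φ, 1° of longitude spans that × cos φ = 110161.7 m, so Δλ = 640.47 / 110161.7 × 3600 = 20.930″.

Δλ = 20.93″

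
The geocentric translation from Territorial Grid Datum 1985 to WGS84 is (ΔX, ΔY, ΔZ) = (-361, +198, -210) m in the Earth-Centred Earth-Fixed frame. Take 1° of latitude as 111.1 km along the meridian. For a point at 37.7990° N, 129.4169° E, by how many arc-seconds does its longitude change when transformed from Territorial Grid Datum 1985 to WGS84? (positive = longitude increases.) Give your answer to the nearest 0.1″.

sin φ = 0.612893, cos φ = 0.790166, sin λ = 0.772546, cos λ = -0.634958.
East component: ΔE = −sin λ·ΔX + cos λ·ΔY = −(0.772546)(-361) + (-0.634958)(198) = 153.17 m.
1° of latitude spans 111100 m; at latitude φ, 1° of longitude spans that × cos φ = 87787.4 m, so Δλ = 153.17 / 87787.4 × 3600 = 6.281″.

Δλ = 6.3″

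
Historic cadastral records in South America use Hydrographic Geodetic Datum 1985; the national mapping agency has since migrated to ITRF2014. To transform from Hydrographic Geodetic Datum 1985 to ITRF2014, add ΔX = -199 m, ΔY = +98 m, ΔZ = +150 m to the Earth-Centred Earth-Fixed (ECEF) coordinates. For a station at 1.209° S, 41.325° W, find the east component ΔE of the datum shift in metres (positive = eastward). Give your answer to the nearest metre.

ΔE = -58 m

The local east axis at (φ, λ) is (−sin λ, cos λ, 0), so ΔE = −sin(-41.325°)·(-199) + cos(-41.325°)·98 = -57.81 m.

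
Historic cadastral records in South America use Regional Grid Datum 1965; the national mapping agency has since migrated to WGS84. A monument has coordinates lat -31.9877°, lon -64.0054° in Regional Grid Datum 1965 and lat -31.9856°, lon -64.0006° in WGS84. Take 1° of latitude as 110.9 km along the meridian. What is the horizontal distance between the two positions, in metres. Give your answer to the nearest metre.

Δφ = -31.9856° − -31.9877° = +0.0021°; Δλ = -64.0006° − -64.0054° = +0.0048°.
ΔN = Δφ × 110900 = 232.9 m; ΔE = Δλ × 110900 × cos(-31.9877°) = +0.0048 × 110900 × 0.848162 = 451.5 m.
Distance = √(ΔE² + ΔN²) = √(451.5² + 232.9²) = 508.0 m.

508 m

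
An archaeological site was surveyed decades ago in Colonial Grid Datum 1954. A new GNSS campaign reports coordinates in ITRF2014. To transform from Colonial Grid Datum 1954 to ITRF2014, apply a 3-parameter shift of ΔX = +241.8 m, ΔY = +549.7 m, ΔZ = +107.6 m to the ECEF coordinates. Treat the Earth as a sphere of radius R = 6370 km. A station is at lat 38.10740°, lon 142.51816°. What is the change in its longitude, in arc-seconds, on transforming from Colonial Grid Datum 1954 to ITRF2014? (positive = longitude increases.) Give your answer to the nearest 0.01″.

sin φ = 0.617138, cos φ = 0.786855, sin λ = 0.608510, cos λ = -0.793546.
East component: ΔE = −sin λ·ΔX + cos λ·ΔY = −(0.608510)(241.8) + (-0.793546)(549.7) = -583.35 m.
1° of latitude spans πR/180 = 111177 m; at latitude φ, 1° of longitude spans that × cos φ = 87480.6 m, so Δλ = -583.35 / 87480.6 × 3600 = -24.006″.

Δλ = -24.01″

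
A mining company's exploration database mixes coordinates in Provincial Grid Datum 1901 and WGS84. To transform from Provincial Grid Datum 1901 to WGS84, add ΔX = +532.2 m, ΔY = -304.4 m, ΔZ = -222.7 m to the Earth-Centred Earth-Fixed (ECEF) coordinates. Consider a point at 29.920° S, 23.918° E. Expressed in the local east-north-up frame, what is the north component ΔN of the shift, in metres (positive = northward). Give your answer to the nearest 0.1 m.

ΔN = -11.9 m

The local north axis is (−sin φ cos λ, −sin φ sin λ, cos φ), giving ΔN = 242.661 − 61.557 − 193.019 = -11.92 m.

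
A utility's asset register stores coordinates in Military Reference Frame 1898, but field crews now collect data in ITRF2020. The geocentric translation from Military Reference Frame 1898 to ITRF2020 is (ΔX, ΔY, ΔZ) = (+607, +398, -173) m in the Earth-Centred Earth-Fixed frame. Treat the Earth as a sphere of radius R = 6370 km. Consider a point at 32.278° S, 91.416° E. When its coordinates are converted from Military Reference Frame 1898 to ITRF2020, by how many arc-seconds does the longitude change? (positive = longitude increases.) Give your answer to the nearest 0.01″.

sin φ = -0.534028, cos φ = 0.845467, sin λ = 0.999695, cos λ = -0.024711.
East component: ΔE = −sin λ·ΔX + cos λ·ΔY = −(0.999695)(607) + (-0.024711)(398) = -616.65 m.
1° of latitude spans πR/180 = 111177 m; at latitude φ, 1° of longitude spans that × cos φ = 93996.9 m, so Δλ = -616.65 / 93996.9 × 3600 = -23.617″.

Δλ = -23.62″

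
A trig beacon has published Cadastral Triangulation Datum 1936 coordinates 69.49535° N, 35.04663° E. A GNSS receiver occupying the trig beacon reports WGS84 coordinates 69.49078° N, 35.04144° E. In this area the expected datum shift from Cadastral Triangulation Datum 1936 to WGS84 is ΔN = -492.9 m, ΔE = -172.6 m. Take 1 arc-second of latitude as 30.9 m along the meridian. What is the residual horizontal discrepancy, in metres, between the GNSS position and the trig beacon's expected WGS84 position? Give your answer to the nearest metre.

Observed coordinate differences: Δφ = -0.00457°, Δλ = -0.00519°.
Converting to metres (1° lat = 111240 m, cos φ = 0.350283): observed ΔN = -508.4 m, observed ΔE = -202.2 m.
Subtracting the expected shift leaves a residual of -508.4 − (-492.9) = -15.5 m north and -202.2 − (-172.6) = -29.6 m east.
Residual distance = √((-15.5)² + (-29.6)²) = 33.4 m.

33 m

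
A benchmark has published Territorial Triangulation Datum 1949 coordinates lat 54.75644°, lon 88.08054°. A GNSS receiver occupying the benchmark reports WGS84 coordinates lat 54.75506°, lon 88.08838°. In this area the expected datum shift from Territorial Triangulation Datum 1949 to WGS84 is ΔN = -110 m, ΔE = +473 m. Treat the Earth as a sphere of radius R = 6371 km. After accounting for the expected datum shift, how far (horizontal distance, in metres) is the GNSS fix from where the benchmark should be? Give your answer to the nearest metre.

Observed coordinate differences: Δφ = -0.00138°, Δλ = +0.00784°.
Converting to metres (1° lat = 111195 m, cos φ = 0.577053): observed ΔN = -153.4 m, observed ΔE = 503.1 m.
Subtracting the expected shift leaves a residual of -153.4 − (-110) = -43.4 m north and 503.1 − (473) = 30.1 m east.
Residual distance = √((-43.4)² + 30.1²) = 52.8 m.

53 m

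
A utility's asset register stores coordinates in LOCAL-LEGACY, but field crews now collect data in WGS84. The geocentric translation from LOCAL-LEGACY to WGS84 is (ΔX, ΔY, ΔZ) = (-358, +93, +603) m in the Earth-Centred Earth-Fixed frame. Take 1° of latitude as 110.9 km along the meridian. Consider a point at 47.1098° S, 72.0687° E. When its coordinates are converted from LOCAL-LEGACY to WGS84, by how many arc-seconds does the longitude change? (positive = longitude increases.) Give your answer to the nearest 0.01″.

Δλ = 17.61″

sin φ = -0.732659, cos φ = 0.680596, sin λ = 0.951426, cos λ = 0.307876.
East component: ΔE = −sin λ·ΔX + cos λ·ΔY = −(0.951426)(-358) + (0.307876)(93) = 369.24 m.
1° of latitude spans 110900 m; at latitude φ, 1° of longitude spans that × cos φ = 75478.0 m, so Δλ = 369.24 / 75478.0 × 3600 = 17.611″.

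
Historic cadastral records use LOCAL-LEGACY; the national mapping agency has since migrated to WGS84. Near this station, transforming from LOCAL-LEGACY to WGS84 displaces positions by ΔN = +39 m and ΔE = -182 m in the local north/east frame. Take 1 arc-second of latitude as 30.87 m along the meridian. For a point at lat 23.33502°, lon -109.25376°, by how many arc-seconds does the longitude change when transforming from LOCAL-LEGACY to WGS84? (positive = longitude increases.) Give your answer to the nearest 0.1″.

At latitude 23.33502°, cos φ = 0.918204.
1″ of longitude at this latitude = 30.87 × cos φ = 28.3450 m, so Δλ = -182.0 / 28.3450 = -6.421″.

Δλ = -6.4″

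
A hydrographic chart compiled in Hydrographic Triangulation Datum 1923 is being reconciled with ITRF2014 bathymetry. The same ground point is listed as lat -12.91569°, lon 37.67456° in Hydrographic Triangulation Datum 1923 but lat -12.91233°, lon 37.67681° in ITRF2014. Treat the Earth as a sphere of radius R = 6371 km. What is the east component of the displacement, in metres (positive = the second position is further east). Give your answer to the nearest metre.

ΔE = 244 m

Δφ = -12.91233° − -12.91569° = +0.00336°; Δλ = 37.67681° − 37.67456° = +0.00225°.
1° along a meridian = πR/180 = 111195 m.
ΔN = Δφ × 111195 = 373.6 m; ΔE = Δλ × 111195 × cos(-12.91569°) = +0.00225 × 111195 × 0.974700 = 243.9 m.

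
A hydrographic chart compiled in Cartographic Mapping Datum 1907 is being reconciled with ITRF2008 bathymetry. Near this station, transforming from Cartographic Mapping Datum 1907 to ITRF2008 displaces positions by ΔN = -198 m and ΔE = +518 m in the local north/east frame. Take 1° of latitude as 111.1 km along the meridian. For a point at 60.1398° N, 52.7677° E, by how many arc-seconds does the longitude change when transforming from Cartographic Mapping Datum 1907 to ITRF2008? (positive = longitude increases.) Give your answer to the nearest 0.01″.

Δλ = 33.71″

At latitude 60.1398°, cos φ = 0.497885.
1° of longitude at this latitude = 111.1 × cos φ = 55.32 km, so Δλ = 518.0 / 55315.1 = 0.0093645° = 33.712″.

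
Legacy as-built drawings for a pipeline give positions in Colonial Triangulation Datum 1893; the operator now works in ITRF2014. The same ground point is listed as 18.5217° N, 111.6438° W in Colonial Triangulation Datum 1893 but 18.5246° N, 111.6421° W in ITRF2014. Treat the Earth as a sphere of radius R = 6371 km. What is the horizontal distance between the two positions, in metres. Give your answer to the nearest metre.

369 m

Δφ = 18.5246° − 18.5217° = +0.0029°; Δλ = -111.6421° − -111.6438° = +0.0017°.
1° along a meridian = πR/180 = 111195 m.
ΔN = Δφ × 111195 = 322.5 m; ΔE = Δλ × 111195 × cos(18.5217°) = +0.0017 × 111195 × 0.948203 = 179.2 m.
Distance = √(ΔE² + ΔN²) = √(179.2² + 322.5²) = 368.9 m.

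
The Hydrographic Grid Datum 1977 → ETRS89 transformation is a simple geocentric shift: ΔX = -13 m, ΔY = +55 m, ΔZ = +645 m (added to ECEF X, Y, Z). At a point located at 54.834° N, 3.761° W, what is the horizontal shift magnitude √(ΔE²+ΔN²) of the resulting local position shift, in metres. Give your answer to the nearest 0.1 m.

388.8 m

At φ = 54.834°, λ = -3.761°: sin φ = 0.817487, cos φ = 0.575947, sin λ = -0.065595, cos λ = 0.997846.
ΔE = −sin λ·ΔX + cos λ·ΔY = −(-0.065595)·(-13) + (0.997846)·(55) = 54.03 m.
ΔN = −sin φ cos λ·ΔX − sin φ sin λ·ΔY + cos φ·ΔZ = −(0.817487)(0.997846)(-13) − (0.817487)(-0.065595)(55) + (0.575947)(645) = 385.04 m.
Horizontal magnitude = √(ΔE² + ΔN²) = √(54.03² + 385.04²) = 388.81 m.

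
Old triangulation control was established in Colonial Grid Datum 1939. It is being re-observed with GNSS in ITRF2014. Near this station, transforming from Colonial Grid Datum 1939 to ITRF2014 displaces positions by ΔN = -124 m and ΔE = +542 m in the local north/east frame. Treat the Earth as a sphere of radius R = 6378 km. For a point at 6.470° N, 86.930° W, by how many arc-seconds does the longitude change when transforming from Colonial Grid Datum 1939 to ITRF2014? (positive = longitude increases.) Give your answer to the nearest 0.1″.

Δλ = 17.6″

At latitude 6.470°, cos φ = 0.993631.
One radian of longitude at latitude φ spans R cos φ, so Δλ = ΔE / (R cos φ) = 542.0 / (6378000 × 0.993631) = 8.5524e-05 rad = 17.641″.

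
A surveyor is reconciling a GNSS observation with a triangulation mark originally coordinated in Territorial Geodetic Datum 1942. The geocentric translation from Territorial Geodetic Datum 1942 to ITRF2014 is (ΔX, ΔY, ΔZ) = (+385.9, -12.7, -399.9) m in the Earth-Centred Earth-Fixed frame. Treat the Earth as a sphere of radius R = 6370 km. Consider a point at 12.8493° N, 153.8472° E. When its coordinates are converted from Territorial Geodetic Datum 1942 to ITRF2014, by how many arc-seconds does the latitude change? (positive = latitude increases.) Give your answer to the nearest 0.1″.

sin φ = 0.222387, cos φ = 0.974958, sin λ = 0.440767, cos λ = -0.897622.
North component: ΔN = −sin φ cos λ·ΔX − sin φ sin λ·ΔY + cos φ·ΔZ = −(0.222387)(-0.897622)(385.9) − (0.222387)(0.440767)(-12.7) + (0.974958)(-399.9) = -311.61 m.
1° of latitude spans πR/180 = 111177 m, so Δφ = -311.61 / 111177 × 3600 = -10.090″.

Δφ = -10.1″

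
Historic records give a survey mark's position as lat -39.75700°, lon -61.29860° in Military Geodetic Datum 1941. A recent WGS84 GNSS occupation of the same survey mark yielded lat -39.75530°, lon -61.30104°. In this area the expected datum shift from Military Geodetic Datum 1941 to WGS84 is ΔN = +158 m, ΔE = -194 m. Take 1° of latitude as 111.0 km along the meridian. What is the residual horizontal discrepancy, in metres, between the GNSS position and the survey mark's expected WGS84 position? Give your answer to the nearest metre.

34 m

Observed coordinate differences: Δφ = +0.00170°, Δλ = -0.00244°.
Converting to metres (1° lat = 111000 m, cos φ = 0.768764): observed ΔN = 188.7 m, observed ΔE = -208.2 m.
Subtracting the expected shift leaves a residual of 188.7 − (158) = 30.7 m north and -208.2 − (-194) = -14.2 m east.
Residual distance = √(30.7² + (-14.2)²) = 33.8 m.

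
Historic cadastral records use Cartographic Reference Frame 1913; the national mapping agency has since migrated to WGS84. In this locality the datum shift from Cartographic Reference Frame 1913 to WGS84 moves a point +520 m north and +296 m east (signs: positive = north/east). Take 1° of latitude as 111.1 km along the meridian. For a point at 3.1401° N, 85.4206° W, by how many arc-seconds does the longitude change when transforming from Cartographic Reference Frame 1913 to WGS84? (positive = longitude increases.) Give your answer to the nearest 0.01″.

Δλ = 9.61″

At latitude 3.1401°, cos φ = 0.998499.
1° of longitude at this latitude = 111.1 × cos φ = 110.93 km, so Δλ = 296.0 / 110933.2 = 0.0026683° = 9.606″.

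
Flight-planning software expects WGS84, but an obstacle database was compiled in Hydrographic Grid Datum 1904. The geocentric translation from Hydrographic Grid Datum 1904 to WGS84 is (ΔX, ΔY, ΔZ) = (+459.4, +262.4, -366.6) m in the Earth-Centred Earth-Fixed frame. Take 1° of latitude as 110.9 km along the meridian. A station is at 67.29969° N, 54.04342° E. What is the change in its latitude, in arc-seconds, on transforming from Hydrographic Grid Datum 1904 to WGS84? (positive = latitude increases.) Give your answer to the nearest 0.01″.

sin φ = 0.922536, cos φ = 0.385911, sin λ = 0.809462, cos λ = 0.587172.
North component: ΔN = −sin φ cos λ·ΔX − sin φ sin λ·ΔY + cos φ·ΔZ = −(0.922536)(0.587172)(459.4) − (0.922536)(0.809462)(262.4) + (0.385911)(-366.6) = -586.28 m.
1° of latitude spans 110900 m, so Δφ = -586.28 / 110900 × 3600 = -19.031″.

Δφ = -19.03″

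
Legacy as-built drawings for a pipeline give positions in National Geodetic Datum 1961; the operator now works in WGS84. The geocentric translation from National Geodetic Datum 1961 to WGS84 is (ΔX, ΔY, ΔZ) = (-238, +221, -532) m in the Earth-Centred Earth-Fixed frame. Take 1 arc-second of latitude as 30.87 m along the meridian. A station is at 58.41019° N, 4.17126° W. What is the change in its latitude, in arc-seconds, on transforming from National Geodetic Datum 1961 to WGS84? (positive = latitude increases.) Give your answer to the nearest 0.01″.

sin φ = 0.851820, cos φ = 0.523834, sin λ = -0.072738, cos λ = 0.997351.
North component: ΔN = −sin φ cos λ·ΔX − sin φ sin λ·ΔY + cos φ·ΔZ = −(0.851820)(0.997351)(-238) − (0.851820)(-0.072738)(221) + (0.523834)(-532) = -62.79 m.
1° of latitude spans 3600 × 30.87 = 111132 m, so Δφ = -62.79 / 111132 × 3600 = -2.034″.

Δφ = -2.03″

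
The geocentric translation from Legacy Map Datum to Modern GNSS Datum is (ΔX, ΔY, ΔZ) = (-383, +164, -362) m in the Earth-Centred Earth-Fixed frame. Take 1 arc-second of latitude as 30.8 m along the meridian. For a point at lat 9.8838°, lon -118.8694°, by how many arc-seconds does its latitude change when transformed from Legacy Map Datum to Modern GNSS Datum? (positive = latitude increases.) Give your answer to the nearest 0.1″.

sin φ = 0.171651, cos φ = 0.985158, sin λ = -0.875723, cos λ = -0.482815.
North component: ΔN = −sin φ cos λ·ΔX − sin φ sin λ·ΔY + cos φ·ΔZ = −(0.171651)(-0.482815)(-383) − (0.171651)(-0.875723)(164) + (0.985158)(-362) = -363.72 m.
1° of latitude spans 3600 × 30.80 = 110880 m, so Δφ = -363.72 / 110880 × 3600 = -11.809″.

Δφ = -11.8″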